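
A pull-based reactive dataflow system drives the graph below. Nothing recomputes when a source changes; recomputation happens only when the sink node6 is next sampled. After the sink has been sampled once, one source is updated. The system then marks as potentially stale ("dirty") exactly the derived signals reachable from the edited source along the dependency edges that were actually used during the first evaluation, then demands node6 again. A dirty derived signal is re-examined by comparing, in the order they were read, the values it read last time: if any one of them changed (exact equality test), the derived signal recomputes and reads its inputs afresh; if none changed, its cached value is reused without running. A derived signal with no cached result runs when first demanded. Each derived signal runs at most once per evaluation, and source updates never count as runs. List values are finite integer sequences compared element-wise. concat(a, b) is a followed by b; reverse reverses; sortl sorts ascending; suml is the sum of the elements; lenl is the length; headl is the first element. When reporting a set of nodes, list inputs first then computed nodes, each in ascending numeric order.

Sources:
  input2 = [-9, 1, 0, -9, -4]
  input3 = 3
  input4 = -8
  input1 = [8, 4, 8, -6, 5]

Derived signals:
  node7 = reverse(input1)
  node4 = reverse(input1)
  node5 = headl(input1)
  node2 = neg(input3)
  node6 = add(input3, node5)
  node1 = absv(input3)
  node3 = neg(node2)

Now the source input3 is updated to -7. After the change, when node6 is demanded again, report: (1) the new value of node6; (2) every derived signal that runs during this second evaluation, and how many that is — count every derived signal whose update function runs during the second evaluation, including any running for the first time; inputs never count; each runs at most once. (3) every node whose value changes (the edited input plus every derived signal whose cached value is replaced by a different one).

First evaluation (everything demanded from the output):
  node5 = headl([8, 4, 8, -6, 5]) = 8
  node6 = add(3, 8) = 11

Propagation after the edit:
  node6: runs — input3 3->-7; result 1.

New value of node6: 1.
Derived signals that run: node6 — 1 in total.
Values that change: input3, node6.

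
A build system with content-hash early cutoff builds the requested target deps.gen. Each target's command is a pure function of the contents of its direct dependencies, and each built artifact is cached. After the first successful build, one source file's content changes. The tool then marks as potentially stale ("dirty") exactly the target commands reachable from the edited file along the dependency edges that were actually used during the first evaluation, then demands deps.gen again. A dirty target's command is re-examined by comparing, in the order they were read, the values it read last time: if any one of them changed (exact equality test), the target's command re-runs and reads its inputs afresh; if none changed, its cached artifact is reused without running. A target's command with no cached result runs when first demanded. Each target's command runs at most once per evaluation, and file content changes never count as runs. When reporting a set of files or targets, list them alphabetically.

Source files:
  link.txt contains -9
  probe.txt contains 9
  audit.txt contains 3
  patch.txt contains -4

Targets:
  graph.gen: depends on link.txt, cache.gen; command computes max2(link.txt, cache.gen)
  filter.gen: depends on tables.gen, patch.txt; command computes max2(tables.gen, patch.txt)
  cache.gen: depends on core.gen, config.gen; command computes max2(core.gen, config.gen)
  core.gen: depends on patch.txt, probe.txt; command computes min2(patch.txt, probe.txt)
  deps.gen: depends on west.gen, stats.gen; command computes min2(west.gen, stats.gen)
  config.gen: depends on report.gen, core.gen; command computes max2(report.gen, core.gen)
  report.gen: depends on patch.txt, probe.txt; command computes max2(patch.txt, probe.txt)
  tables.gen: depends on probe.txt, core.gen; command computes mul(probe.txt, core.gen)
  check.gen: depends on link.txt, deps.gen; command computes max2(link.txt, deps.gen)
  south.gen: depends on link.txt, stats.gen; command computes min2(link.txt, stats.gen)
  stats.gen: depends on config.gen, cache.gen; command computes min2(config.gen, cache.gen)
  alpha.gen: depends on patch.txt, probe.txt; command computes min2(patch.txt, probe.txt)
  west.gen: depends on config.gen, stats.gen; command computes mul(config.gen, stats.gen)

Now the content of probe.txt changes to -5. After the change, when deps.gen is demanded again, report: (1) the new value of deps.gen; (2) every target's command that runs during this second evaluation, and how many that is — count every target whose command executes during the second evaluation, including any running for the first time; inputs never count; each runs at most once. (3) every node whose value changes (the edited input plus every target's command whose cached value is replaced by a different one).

First evaluation (everything demanded from the output):
  core.gen = min2(-4, 9) = -4
  report.gen = max2(-4, 9) = 9
  config.gen = max2(9, -4) = 9
  cache.gen = max2(-4, 9) = 9
  stats.gen = min2(9, 9) = 9
  west.gen = mul(9, 9) = 81
  deps.gen = min2(81, 9) = 9

Propagation after the edit:
  core.gen: runs — probe.txt 9->-5; result -5.
  report.gen: runs — probe.txt 9->-5; result -4.
  config.gen: runs — report.gen 9->-4; core.gen -4->-5; result -4.
  cache.gen: runs — core.gen -4->-5; config.gen 9->-4; result -4.
  stats.gen: runs — config.gen 9->-4; cache.gen 9->-4; result -4.
  west.gen: runs — config.gen 9->-4; stats.gen 9->-4; result 16.
  deps.gen: runs — west.gen 81->16; stats.gen 9->-4; result -4.

New value of deps.gen: -4.
Target commands that run: cache.gen, config.gen, core.gen, deps.gen, report.gen, stats.gen, west.gen — 7 in total.
Values that change: cache.gen, config.gen, core.gen, deps.gen, probe.txt, report.gen, stats.gen, west.gen.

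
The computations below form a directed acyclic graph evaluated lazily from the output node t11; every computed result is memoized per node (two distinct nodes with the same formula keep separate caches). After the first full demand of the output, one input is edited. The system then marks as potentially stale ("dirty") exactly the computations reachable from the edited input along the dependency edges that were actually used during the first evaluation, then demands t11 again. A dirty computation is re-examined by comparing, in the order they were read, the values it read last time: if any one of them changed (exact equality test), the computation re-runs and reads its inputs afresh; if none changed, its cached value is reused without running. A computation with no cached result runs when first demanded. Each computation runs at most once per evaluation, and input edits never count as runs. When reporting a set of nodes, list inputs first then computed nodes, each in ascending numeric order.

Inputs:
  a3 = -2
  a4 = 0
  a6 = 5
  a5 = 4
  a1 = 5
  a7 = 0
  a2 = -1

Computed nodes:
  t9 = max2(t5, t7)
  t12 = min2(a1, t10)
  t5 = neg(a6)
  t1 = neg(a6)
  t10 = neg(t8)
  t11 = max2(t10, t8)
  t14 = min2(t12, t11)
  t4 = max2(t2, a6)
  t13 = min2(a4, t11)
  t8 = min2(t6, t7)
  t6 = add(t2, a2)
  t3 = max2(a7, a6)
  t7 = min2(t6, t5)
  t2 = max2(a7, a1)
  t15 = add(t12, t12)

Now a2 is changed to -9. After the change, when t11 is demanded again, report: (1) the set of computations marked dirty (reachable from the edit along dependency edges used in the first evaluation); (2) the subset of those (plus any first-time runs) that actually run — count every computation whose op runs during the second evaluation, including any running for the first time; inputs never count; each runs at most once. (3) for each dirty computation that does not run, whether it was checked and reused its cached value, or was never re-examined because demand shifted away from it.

The edit dirties: t6, t7, t8, t10, t11.
3 computations run: t6, t7, t8.
Cache hits after checking: t10, t11.
Note where the cutoff bites: t10 is checked, finds nothing changed, and keeps its cache.

First demand of the output computes:
  t2 = max2(0, 5) = 5
  t5 = neg(5) = -5
  t6 = add(5, -1) = 4
  t7 = min2(4, -5) = -5
  t8 = min2(4, -5) = -5
  t10 = neg(-5) = 5
  t11 = max2(5, -5) = 5

After the edit, cleaning proceeds:
  t6: a read changed (a2 -1->-9) — executes, giving -4.
  t7: a read changed (t6 4->-4) — executes, giving -5 — identical to its old value.
  t8: a read changed (t6 4->-4) — executes, giving -5 — identical to its old value.
  t10: dirty, but its reads are unchanged (t8 unchanged); cached 5 stands.
  t11: dirty, but its reads are unchanged (t10 unchanged, t8 unchanged); cached 5 stands.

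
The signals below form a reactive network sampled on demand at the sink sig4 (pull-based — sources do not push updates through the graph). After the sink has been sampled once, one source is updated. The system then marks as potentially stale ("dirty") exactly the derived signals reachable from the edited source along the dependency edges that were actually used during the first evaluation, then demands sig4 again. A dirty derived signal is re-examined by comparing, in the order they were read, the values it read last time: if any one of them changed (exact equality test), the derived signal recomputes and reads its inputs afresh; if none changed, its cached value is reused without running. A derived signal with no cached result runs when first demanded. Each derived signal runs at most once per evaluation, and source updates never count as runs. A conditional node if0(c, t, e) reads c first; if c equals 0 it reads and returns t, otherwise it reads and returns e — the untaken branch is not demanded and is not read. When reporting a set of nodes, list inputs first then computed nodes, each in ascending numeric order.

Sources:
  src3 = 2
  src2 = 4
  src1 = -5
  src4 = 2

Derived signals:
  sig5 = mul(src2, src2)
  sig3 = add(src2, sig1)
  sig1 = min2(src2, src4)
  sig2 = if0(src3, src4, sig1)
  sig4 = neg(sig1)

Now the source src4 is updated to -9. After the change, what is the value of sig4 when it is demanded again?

sig4 now evaluates to 9.

Initial pass — values computed on the first demand:
  sig1 = min2(4, 2) = 2
  sig4 = neg(2) = -2

Second demand — change propagation:
  sig1: re-runs because src4 2->-9; new result -9.
  sig4: re-runs because sig1 2->-9; new result 9.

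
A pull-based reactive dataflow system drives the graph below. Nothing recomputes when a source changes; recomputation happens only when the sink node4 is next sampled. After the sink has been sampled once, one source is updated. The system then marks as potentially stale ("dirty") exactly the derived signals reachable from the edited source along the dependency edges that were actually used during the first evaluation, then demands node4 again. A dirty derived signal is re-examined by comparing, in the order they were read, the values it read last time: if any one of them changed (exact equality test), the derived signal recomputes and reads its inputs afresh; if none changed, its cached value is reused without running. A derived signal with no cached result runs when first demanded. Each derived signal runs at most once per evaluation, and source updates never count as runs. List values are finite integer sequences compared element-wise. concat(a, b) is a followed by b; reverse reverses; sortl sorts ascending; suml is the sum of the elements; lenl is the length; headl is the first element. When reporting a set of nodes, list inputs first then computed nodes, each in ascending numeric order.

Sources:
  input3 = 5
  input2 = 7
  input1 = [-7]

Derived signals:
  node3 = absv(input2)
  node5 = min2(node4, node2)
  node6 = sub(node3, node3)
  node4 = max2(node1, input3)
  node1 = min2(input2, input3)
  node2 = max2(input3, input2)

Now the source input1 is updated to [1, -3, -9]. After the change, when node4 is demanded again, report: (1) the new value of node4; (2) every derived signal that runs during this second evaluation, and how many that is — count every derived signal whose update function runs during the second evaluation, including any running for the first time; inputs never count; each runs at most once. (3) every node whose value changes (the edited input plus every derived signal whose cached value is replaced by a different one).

New value of node4: 5.
Derived signals that run: none — 0 in total.
Values that change: input1.
Key observation: input1 is never demanded by the output, so the edit triggers no recomputation at all.

First evaluation (everything demanded from the output):
  node1 = min2(7, 5) = 5
  node4 = max2(5, 5) = 5

Propagation after the edit:
  input1 feeds no computation that the output demands — nothing is marked dirty and nothing runs.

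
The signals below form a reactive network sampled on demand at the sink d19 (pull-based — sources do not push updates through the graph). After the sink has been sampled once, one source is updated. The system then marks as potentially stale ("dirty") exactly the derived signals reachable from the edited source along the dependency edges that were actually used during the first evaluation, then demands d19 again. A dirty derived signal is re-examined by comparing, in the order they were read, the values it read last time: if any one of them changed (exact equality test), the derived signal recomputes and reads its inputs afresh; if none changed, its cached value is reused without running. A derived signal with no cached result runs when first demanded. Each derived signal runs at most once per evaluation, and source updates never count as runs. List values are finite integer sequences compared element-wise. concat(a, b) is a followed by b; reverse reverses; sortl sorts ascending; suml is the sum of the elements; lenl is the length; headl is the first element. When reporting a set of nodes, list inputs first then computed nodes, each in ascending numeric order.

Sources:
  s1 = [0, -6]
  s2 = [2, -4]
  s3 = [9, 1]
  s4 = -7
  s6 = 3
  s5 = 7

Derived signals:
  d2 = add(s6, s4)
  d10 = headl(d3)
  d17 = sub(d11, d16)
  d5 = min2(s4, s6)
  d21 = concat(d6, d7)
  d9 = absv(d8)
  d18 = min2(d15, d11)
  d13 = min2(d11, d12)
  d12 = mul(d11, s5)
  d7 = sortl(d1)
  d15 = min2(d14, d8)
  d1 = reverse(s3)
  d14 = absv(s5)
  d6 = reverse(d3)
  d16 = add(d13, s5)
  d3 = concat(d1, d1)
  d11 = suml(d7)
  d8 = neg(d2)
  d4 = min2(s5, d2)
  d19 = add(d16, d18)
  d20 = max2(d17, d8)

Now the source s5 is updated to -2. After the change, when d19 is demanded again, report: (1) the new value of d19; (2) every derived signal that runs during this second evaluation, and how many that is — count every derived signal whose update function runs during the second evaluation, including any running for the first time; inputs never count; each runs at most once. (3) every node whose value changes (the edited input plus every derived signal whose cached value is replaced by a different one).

d19 now evaluates to -20.
Run set: d12, d13, d14, d15, d16, d18, d19 (7 run).
Changed values: s5, d12, d13, d14, d15, d16, d18, d19.

Initial pass — values computed on the first demand:
  d1 = reverse([9, 1]) = [1, 9]
  d2 = add(3, -7) = -4
  d7 = sortl([1, 9]) = [1, 9]
  d8 = neg(-4) = 4
  d11 = suml([1, 9]) = 10
  d12 = mul(10, 7) = 70
  d13 = min2(10, 70) = 10
  d14 = absv(7) = 7
  d15 = min2(7, 4) = 4
  d16 = add(10, 7) = 17
  d18 = min2(4, 10) = 4
  d19 = add(17, 4) = 21

Second demand — change propagation:
  d12: re-runs because s5 7->-2; new result -20.
  d13: re-runs because d12 70->-20; new result -20.
  d14: re-runs because s5 7->-2; new result 2.
  d15: re-runs because d14 7->2; new result 2.
  d16: re-runs because d13 10->-20; s5 7->-2; new result -22.
  d18: re-runs because d15 4->2; new result 2.
  d19: re-runs because d16 17->-22; d18 4->2; new result -20.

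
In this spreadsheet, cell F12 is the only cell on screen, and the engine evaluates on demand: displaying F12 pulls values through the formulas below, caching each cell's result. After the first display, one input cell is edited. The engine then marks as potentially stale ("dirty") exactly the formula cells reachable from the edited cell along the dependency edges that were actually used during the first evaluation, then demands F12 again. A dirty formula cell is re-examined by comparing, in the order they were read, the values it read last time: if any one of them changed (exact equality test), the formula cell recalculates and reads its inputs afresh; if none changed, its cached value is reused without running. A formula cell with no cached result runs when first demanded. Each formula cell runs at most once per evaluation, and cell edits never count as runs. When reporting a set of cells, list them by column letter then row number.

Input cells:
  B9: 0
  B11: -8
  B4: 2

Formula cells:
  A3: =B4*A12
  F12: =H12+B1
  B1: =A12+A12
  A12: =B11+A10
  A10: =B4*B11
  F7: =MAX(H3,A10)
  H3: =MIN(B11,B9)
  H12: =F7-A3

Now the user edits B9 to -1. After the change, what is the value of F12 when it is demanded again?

F12 now evaluates to -8.
The important point: H3 recomputes to an identical value, and the output ends up unchanged.

Initial pass — values computed on the first demand:
  A10 = 2 * -8 = -16
  A12 = -8 + -16 = -24
  A3 = 2 * -24 = -48
  B1 = -24 + -24 = -48
  H3 = MIN(-8, 0) = -8
  F7 = MAX(-8, -16) = -8
  H12 = -8 - -48 = 40
  F12 = 40 + -48 = -8

Second demand — change propagation:
  H3: re-runs because B9 0->-1; new result -8 (unchanged).
  F7: re-examined; everything it read last time is the same (H3 unchanged, A10 unchanged) — cache -8 kept, no run.
  H12: re-examined; everything it read last time is the same (F7 unchanged, A3 unchanged) — cache 40 kept, no run.
  F12: re-examined; everything it read last time is the same (H12 unchanged, B1 unchanged) — cache -8 kept, no run.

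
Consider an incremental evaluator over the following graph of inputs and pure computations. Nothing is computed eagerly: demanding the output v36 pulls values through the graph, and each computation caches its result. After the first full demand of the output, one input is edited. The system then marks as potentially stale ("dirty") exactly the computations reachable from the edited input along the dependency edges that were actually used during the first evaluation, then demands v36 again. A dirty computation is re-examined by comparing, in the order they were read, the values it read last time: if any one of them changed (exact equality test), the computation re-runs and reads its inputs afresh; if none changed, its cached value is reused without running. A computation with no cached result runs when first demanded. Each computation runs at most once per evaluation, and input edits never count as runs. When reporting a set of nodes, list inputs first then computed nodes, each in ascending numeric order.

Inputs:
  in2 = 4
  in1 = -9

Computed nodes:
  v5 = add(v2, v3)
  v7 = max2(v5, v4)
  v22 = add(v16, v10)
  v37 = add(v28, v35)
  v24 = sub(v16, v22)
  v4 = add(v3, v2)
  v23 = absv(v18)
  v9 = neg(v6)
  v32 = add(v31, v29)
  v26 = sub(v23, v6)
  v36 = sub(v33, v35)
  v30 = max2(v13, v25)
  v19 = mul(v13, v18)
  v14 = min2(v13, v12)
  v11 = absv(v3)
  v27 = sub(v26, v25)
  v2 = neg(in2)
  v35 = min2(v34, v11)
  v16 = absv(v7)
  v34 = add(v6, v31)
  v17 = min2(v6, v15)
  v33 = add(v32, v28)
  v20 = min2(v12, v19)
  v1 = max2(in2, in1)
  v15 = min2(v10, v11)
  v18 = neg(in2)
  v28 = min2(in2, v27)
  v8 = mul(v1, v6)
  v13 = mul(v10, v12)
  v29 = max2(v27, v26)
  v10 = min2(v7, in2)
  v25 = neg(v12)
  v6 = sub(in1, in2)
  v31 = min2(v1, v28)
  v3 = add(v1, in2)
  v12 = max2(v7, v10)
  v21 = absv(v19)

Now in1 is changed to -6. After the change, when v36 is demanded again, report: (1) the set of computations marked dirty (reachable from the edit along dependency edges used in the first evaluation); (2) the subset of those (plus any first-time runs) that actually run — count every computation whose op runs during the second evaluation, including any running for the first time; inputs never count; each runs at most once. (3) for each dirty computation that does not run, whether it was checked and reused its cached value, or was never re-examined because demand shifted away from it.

Initial pass — values computed on the first demand:
  v1 = max2(4, -9) = 4
  v2 = neg(4) = -4
  v3 = add(4, 4) = 8
  v4 = add(8, -4) = 4
  v5 = add(-4, 8) = 4
  v6 = sub(-9, 4) = -13
  v7 = max2(4, 4) = 4
  v10 = min2(4, 4) = 4
  v11 = absv(8) = 8
  v12 = max2(4, 4) = 4
  v18 = neg(4) = -4
  v23 = absv(-4) = 4
  v25 = neg(4) = -4
  v26 = sub(4, -13) = 17
  v27 = sub(17, -4) = 21
  v28 = min2(4, 21) = 4
  v29 = max2(21, 17) = 21
  v31 = min2(4, 4) = 4
  v32 = add(4, 21) = 25
  v33 = add(25, 4) = 29
  v34 = add(-13, 4) = -9
  v35 = min2(-9, 8) = -9
  v36 = sub(29, -9) = 38

Second demand — change propagation:
  v1: re-runs because in1 -9->-6; new result 4 (unchanged).
  v3: re-examined; everything it read last time is the same (v1 unchanged, in2 unchanged) — cache 8 kept, no run.
  v4: re-examined; everything it read last time is the same (v3 unchanged, v2 unchanged) — cache 4 kept, no run.
  v5: re-examined; everything it read last time is the same (v2 unchanged, v3 unchanged) — cache 4 kept, no run.
  v6: re-runs because in1 -9->-6; new result -10.
  v7: re-examined; everything it read last time is the same (v5 unchanged, v4 unchanged) — cache 4 kept, no run.
  v10: re-examined; everything it read last time is the same (v7 unchanged, in2 unchanged) — cache 4 kept, no run.
  v11: re-examined; everything it read last time is the same (v3 unchanged) — cache 8 kept, no run.
  v12: re-examined; everything it read last time is the same (v7 unchanged, v10 unchanged) — cache 4 kept, no run.
  v25: re-examined; everything it read last time is the same (v12 unchanged) — cache -4 kept, no run.
  v26: re-runs because v6 -13->-10; new result 14.
  v27: re-runs because v26 17->14; new result 18.
  v28: re-runs because v27 21->18; new result 4 (unchanged).
  v29: re-runs because v27 21->18; v26 17->14; new result 18.
  v31: re-examined; everything it read last time is the same (v1 unchanged, v28 unchanged) — cache 4 kept, no run.
  v32: re-runs because v29 21->18; new result 22.
  v33: re-runs because v32 25->22; new result 26.
  v34: re-runs because v6 -13->-10; new result -6.
  v35: re-runs because v34 -9->-6; new result -6.
  v36: re-runs because v33 29->26; v35 -9->-6; new result 32.

The important point: at v3 every value read last time is unchanged, so the dirty flag clears without a run.

Dirty set: v1, v3, v4, v5, v6, v7, v10, v11, v12, v25, v26, v27, v28, v29, v31, v32, v33, v34, v35, v36.
Run set: v1, v6, v26, v27, v28, v29, v32, v33, v34, v35, v36 (11 run).
Re-examined without running (cache reused): v3, v4, v5, v7, v10, v11, v12, v25, v31.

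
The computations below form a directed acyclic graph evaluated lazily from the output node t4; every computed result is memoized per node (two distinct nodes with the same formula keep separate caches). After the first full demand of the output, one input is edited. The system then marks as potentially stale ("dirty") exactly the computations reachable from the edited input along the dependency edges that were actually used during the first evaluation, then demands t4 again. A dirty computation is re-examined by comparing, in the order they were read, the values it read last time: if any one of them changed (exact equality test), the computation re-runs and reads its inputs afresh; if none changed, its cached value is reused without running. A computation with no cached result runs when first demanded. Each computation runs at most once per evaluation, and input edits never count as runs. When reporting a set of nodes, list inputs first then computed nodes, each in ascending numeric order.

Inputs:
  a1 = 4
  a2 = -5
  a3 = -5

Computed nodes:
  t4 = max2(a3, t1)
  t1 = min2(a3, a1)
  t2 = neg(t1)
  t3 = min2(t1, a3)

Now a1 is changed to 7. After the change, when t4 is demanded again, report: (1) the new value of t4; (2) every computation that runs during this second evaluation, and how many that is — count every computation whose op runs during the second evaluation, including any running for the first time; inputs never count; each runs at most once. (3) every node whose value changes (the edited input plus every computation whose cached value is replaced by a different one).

First demand of the output computes:
  t1 = min2(-5, 4) = -5
  t4 = max2(-5, -5) = -5

After the edit, cleaning proceeds:
  t1: a read changed (a1 4->7) — executes, giving -5 — identical to its old value.
  t4: dirty, but its reads are unchanged (a3 unchanged, t1 unchanged); cached -5 stands.

Note the absorption at t1: it re-runs yet its value is the same, leaving the output's value untouched.

Demanding t4 again yields -5.
1 computations run: t1.
The nodes whose values change: a1.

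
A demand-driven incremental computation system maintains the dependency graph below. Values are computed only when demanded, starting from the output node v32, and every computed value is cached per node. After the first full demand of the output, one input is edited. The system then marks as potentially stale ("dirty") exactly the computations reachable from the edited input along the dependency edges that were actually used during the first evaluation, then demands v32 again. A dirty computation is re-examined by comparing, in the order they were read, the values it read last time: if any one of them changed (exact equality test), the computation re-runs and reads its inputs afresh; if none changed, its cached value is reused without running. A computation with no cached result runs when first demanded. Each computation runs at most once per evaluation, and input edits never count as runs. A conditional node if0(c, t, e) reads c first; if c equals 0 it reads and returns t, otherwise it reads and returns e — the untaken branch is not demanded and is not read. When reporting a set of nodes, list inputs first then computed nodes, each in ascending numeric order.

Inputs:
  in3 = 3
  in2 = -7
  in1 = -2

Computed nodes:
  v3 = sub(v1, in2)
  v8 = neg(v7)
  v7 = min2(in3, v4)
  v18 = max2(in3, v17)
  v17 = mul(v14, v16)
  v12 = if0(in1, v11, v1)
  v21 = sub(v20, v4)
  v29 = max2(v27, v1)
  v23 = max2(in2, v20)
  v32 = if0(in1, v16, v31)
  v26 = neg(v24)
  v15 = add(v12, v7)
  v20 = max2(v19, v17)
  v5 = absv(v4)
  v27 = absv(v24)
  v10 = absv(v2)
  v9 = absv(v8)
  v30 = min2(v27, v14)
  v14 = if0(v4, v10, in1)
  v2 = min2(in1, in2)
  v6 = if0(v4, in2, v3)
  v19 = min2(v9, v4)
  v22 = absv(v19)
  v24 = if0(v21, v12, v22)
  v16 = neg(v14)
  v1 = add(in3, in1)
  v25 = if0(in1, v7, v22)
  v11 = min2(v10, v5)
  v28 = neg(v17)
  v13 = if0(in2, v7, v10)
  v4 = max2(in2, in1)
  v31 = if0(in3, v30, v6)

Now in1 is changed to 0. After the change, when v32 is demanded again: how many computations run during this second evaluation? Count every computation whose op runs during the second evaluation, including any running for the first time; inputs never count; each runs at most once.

Computations that run: v2, v4, v10, v14, v16, v32 — 6 in total.
Key observation: a condition flipped, so demand moved to the other branch — v1, v3, v6, v31 are never re-examined.

First evaluation (everything demanded from the output):
  v1 = add(3, -2) = 1
  v3 = sub(1, -7) = 8
  v4 = max2(-7, -2) = -2
  v6 = if0(v4=-2 -> else branch v3) = 8
  v31 = if0(in3=3 -> else branch v6) = 8
  v32 = if0(in1=-2 -> else branch v31) = 8

Propagation after the edit:
  v1: marked dirty but never re-examined — demand shifted away from it.
  v2: demanded for the first time — runs, produces -7.
  v3: marked dirty but never re-examined — demand shifted away from it.
  v4: runs — in1 -2->0; result 0.
  v6: marked dirty but never re-examined — demand shifted away from it.
  v10: demanded for the first time — runs, produces 7.
  v14: demanded for the first time — runs, produces 7.
  v16: demanded for the first time — runs, produces -7.
  v31: marked dirty but never re-examined — demand shifted away from it.
  v32: runs — in1 -2->0; result -7.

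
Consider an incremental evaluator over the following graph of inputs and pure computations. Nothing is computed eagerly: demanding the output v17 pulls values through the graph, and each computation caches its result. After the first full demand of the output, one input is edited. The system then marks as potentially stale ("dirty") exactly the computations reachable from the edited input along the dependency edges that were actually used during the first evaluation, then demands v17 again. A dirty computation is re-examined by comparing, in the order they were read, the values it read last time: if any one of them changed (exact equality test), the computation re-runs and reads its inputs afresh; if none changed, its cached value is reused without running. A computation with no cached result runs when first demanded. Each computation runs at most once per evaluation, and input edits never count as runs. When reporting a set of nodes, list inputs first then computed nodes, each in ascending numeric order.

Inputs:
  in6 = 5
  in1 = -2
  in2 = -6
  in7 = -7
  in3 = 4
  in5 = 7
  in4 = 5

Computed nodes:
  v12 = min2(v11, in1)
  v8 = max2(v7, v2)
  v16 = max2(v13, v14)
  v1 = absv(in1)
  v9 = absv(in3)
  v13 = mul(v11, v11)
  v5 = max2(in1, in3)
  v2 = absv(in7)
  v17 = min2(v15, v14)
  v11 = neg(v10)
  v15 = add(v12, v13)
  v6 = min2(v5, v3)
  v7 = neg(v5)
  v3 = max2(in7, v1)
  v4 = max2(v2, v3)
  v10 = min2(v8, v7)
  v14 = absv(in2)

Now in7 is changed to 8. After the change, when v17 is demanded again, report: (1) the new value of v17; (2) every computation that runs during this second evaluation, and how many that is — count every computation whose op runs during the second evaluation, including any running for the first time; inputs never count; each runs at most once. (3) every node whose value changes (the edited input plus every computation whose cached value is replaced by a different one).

Initial pass — values computed on the first demand:
  v2 = absv(-7) = 7
  v5 = max2(-2, 4) = 4
  v7 = neg(4) = -4
  v8 = max2(-4, 7) = 7
  v10 = min2(7, -4) = -4
  v11 = neg(-4) = 4
  v12 = min2(4, -2) = -2
  v13 = mul(4, 4) = 16
  v14 = absv(-6) = 6
  v15 = add(-2, 16) = 14
  v17 = min2(14, 6) = 6

Second demand — change propagation:
  v2: re-runs because in7 -7->8; new result 8.
  v8: re-runs because v2 7->8; new result 8.
  v10: re-runs because v8 7->8; new result -4 (unchanged).
  v11: re-examined; everything it read last time is the same (v10 unchanged) — cache 4 kept, no run.
  v12: re-examined; everything it read last time is the same (v11 unchanged, in1 unchanged) — cache -2 kept, no run.
  v13: re-examined; everything it read last time is the same (v11 unchanged, v11 unchanged) — cache 16 kept, no run.
  v15: re-examined; everything it read last time is the same (v12 unchanged, v13 unchanged) — cache 14 kept, no run.
  v17: re-examined; everything it read last time is the same (v15 unchanged, v14 unchanged) — cache 6 kept, no run.

The important point: v10 recomputes to an identical value, and the output ends up unchanged.

v17 now evaluates to 6.
Run set: v2, v8, v10 (3 run).
Changed values: in7, v2, v8.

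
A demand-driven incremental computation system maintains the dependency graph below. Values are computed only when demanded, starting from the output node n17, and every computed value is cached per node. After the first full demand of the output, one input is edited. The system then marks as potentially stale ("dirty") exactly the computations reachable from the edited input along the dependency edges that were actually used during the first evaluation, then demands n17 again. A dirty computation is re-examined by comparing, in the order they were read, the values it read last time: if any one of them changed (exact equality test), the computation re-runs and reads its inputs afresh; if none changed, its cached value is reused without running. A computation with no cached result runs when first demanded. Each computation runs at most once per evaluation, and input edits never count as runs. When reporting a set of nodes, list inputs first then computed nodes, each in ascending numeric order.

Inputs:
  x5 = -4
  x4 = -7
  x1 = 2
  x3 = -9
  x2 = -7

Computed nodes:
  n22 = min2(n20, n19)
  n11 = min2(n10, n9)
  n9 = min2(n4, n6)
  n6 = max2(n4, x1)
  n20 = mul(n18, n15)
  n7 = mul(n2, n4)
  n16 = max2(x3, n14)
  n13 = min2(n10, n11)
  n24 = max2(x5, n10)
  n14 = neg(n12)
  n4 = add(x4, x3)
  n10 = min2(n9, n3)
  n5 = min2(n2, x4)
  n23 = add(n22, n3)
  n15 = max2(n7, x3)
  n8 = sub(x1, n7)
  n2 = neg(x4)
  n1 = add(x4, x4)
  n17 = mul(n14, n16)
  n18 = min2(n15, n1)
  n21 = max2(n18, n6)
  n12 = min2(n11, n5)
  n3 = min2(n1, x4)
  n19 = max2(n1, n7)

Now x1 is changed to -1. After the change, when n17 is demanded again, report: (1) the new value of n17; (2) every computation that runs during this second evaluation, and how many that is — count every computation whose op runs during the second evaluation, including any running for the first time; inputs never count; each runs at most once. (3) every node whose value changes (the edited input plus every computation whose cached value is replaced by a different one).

New value of n17: 256.
Computations that run: n6, n9 — 2 in total.
Values that change: x1, n6.
Key observation: the change is absorbed at n9 — it re-runs but produces the same value, and the output's value is unchanged.

First evaluation (everything demanded from the output):
  n1 = add(-7, -7) = -14
  n2 = neg(-7) = 7
  n3 = min2(-14, -7) = -14
  n4 = add(-7, -9) = -16
  n5 = min2(7, -7) = -7
  n6 = max2(-16, 2) = 2
  n9 = min2(-16, 2) = -16
  n10 = min2(-16, -14) = -16
  n11 = min2(-16, -16) = -16
  n12 = min2(-16, -7) = -16
  n14 = neg(-16) = 16
  n16 = max2(-9, 16) = 16
  n17 = mul(16, 16) = 256

Propagation after the edit:
  n6: runs — x1 2->-1; result -1.
  n9: runs — n6 2->-1; result -16 (same value as before).
  n10: checked — values it read are unchanged (n9 unchanged, n3 unchanged); reused cached -16 without running.
  n11: checked — values it read are unchanged (n10 unchanged, n9 unchanged); reused cached -16 without running.
  n12: checked — values it read are unchanged (n11 unchanged, n5 unchanged); reused cached -16 without running.
  n14: checked — values it read are unchanged (n12 unchanged); reused cached 16 without running.
  n16: checked — values it read are unchanged (x3 unchanged, n14 unchanged); reused cached 16 without running.
  n17: checked — values it read are unchanged (n14 unchanged, n16 unchanged); reused cached 256 without running.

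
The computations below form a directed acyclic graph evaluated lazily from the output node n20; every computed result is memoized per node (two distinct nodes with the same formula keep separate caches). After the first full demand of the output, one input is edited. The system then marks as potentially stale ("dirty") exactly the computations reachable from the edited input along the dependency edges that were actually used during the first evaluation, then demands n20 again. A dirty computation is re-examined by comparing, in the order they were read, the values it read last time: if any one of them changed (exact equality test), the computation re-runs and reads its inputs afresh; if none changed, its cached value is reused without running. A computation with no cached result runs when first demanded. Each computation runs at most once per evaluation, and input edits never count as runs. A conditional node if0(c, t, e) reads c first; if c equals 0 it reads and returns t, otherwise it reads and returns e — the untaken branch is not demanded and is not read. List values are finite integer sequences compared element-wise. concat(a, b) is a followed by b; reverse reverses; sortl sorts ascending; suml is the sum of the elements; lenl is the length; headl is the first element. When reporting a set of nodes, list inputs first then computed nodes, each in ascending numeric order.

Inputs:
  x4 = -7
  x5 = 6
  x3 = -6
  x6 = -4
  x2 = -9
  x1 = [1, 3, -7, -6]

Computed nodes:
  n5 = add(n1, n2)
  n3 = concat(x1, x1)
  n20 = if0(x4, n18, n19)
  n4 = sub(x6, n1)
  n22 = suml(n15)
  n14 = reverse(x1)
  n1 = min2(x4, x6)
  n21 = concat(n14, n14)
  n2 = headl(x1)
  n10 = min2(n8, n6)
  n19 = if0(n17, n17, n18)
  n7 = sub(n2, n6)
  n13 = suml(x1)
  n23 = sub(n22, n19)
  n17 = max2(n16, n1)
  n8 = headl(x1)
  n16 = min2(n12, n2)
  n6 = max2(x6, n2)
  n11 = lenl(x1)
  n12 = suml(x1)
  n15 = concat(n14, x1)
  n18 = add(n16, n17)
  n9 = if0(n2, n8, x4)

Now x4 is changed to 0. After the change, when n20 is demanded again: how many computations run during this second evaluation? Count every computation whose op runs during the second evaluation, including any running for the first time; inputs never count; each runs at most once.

First demand of the output computes:
  n1 = min2(-7, -4) = -7
  n2 = headl([1, 3, -7, -6]) = 1
  n12 = suml([1, 3, -7, -6]) = -9
  n16 = min2(-9, 1) = -9
  n17 = max2(-9, -7) = -7
  n18 = add(-9, -7) = -16
  n19 = if0(n17=-7 -> else branch n18) = -16
  n20 = if0(x4=-7 -> else branch n19) = -16

After the edit, cleaning proceeds:
  n1: a read changed (x4 -7->0) — executes, giving -4.
  n17: a read changed (n1 -7->-4) — executes, giving -4.
  n18: a read changed (n17 -7->-4) — executes, giving -13.
  n19: stays stale; no demand reaches it after the flip.
  n20: a read changed (x4 -7->0) — executes, giving -13.

Note the branch switch — demand abandons n19, which is never re-examined.

4 computations run: n1, n17, n18, n20.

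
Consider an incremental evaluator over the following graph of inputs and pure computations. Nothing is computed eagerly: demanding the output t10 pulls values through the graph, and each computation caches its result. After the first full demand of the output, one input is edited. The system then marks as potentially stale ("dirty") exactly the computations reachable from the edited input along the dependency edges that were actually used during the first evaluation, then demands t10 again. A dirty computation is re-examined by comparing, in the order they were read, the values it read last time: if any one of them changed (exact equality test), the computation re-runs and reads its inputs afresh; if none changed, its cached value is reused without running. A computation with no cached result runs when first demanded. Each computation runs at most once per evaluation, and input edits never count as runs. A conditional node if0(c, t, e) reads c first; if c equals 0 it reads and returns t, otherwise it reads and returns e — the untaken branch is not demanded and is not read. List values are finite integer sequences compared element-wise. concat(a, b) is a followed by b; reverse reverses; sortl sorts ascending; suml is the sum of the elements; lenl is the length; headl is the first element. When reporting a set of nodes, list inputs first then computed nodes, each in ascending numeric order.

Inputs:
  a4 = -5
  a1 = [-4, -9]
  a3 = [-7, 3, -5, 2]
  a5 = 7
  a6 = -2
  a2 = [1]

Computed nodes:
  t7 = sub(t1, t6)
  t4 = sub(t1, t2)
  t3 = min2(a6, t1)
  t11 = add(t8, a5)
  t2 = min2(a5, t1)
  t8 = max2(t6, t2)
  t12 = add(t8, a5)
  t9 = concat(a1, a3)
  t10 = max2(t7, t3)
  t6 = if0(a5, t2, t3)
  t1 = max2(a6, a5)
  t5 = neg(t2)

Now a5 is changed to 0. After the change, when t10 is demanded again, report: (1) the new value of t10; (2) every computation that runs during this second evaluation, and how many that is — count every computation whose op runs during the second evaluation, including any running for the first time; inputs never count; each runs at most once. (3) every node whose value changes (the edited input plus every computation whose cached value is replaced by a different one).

Initial pass — values computed on the first demand:
  t1 = max2(-2, 7) = 7
  t3 = min2(-2, 7) = -2
  t6 = if0(a5=7 -> else branch t3) = -2
  t7 = sub(7, -2) = 9
  t10 = max2(9, -2) = 9

Second demand — change propagation:
  t1: re-runs because a5 7->0; new result 0.
  t2: newly demanded (no cache) — executes and yields 0.
  t3: re-runs because t1 7->0; new result -2 (unchanged).
  t6: re-runs because a5 7->0; new result 0.
  t7: re-runs because t1 7->0; t6 -2->0; new result 0.
  t10: re-runs because t7 9->0; new result 0.

The important point: the flipped condition pulls in fresh nodes; t2 runs for the first time.

t10 now evaluates to 0.
Run set: t1, t2, t3, t6, t7, t10 (6 run).
Changed values: a5, t1, t6, t7, t10.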